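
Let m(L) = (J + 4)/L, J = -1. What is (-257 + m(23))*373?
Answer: -2203684/23 ≈ -95812.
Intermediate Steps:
m(L) = 3/L (m(L) = (-1 + 4)/L = 3/L)
(-257 + m(23))*373 = (-257 + 3/23)*373 = -5908/23*373 = -2203684/23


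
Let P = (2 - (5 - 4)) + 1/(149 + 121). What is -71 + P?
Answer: -18899/270 ≈ -69.996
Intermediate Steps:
P = 271/270 (P = (2 - 1*1) + 1/270 = (2 - 1) + 1/270 = 1 + 1/270 = 271/270 ≈ 1.0037)
-71 + P = -71 + 271/270 = -18899/270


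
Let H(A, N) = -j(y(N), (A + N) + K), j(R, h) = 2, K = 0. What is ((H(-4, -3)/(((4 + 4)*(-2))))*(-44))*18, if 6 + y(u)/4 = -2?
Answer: -99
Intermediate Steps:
y(u) = -32 (y(u) = -24 + 4*(-2) = -24 - 8 = -32)
H(A, N) = -2 (H(A, N) = -1*2 = -2)
((H(-4, -3)/(((4 + 4)*(-2))))*(-44))*18 = (-2*(-1/(2*(4 + 4)))*(-44))*18 = (-2/(8*(-2))*(-44))*18 = (-2/(-16)*(-44))*18 = (-2*(-1/16)*(-44))*18 = ((⅛)*(-44))*18 = -11/2*18 = -99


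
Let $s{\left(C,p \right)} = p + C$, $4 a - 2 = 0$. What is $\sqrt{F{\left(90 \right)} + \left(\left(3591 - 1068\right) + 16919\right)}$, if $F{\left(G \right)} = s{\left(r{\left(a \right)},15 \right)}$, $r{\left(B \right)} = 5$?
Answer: $\sqrt{19462} \approx 139.51$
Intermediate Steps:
$a = \frac{1}{2}$ ($a = \frac{1}{2} + \frac{1}{4} \cdot 0 = \frac{1}{2} + 0 = \frac{1}{2} \approx 0.5$)
$s{\left(C,p \right)} = C + p$
$F{\left(G \right)} = 20$ ($F{\left(G \right)} = 5 + 15 = 20$)
$\sqrt{F{\left(90 \right)} + \left(\left(3591 - 1068\right) + 16919\right)} = \sqrt{20 + \left(\left(3591 - 1068\right) + 16919\right)} = \sqrt{20 + \left(2523 + 16919\right)} = \sqrt{20 + 19442} = \sqrt{19462}$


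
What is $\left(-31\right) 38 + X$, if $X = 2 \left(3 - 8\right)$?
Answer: $-1188$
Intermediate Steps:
$X = -10$ ($X = 2 \left(3 - 8\right) = 2 \left(-5\right) = -10$)
$\left(-31\right) 38 + X = \left(-31\right) 38 - 10 = -1178 - 10 = -1188$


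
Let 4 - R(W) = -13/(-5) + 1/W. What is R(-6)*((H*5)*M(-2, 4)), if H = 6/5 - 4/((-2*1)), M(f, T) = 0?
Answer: 0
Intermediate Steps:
H = 16/5 (H = 6*(⅕) - 4/(-2) = 6/5 - 4*(-½) = 6/5 + 2 = 16/5 ≈ 3.2000)
R(W) = 7/5 - 1/W (R(W) = 4 - (-13/(-5) + 1/W) = 4 - (-13*(-⅕) + 1/W) = 4 - (13/5 + 1/W) = 4 + (-13/5 - 1/W) = 7/5 - 1/W)
R(-6)*((H*5)*M(-2, 4)) = (7/5 - 1/(-6))*(((16/5)*5)*0) = (7/5 - 1*(-⅙))*(16*0) = (7/5 + ⅙)*0 = (47/30)*0 = 0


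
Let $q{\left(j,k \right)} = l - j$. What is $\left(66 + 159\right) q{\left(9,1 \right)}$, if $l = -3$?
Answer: $-2700$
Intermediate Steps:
$q{\left(j,k \right)} = -3 - j$
$\left(66 + 159\right) q{\left(9,1 \right)} = \left(66 + 159\right) \left(-3 - 9\right) = 225 \left(-3 - 9\right) = 225 \left(-12\right) = -2700$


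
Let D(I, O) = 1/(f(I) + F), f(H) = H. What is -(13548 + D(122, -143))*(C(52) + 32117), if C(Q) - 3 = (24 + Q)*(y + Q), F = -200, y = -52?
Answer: -16971292580/39 ≈ -4.3516e+8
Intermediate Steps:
C(Q) = 3 + (-52 + Q)*(24 + Q) (C(Q) = 3 + (24 + Q)*(-52 + Q) = 3 + (-52 + Q)*(24 + Q))
D(I, O) = 1/(-200 + I) (D(I, O) = 1/(I - 200) = 1/(-200 + I))
-(13548 + D(122, -143))*(C(52) + 32117) = -(13548 + 1/(-200 + 122))*((-1245 + 52² - 28*52) + 32117) = -(13548 + 1/(-78))*((-1245 + 2704 - 1456) + 32117) = -(13548 - 1/78)*(3 + 32117) = -1056743*32120/78 = -1*16971292580/39 = -16971292580/39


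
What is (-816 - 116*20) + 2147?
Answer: -989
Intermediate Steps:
(-816 - 116*20) + 2147 = (-816 - 2320) + 2147 = -3136 + 2147 = -989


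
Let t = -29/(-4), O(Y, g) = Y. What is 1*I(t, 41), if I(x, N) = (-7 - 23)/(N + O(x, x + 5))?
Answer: -120/193 ≈ -0.62176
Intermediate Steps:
t = 29/4 (t = -29*(-¼) = 29/4 ≈ 7.2500)
I(x, N) = -30/(N + x) (I(x, N) = (-7 - 23)/(N + x) = -30/(N + x))
1*I(t, 41) = 1*(-30/(41 + 29/4)) = 1*(-30/193/4) = 1*(-30*4/193) = 1*(-120/193) = -120/193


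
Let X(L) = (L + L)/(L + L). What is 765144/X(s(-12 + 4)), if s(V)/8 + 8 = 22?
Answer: 765144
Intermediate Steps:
s(V) = 112 (s(V) = -64 + 8*22 = -64 + 176 = 112)
X(L) = 1 (X(L) = (2*L)/((2*L)) = (2*L)*(1/(2*L)) = 1)
765144/X(s(-12 + 4)) = 765144/1 = 765144*1 = 765144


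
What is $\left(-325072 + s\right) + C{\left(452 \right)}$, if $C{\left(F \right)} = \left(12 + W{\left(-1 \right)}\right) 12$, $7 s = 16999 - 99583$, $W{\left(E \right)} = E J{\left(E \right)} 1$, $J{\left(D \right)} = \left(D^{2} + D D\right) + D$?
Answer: $- \frac{2357164}{7} \approx -3.3674 \cdot 10^{5}$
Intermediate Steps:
$J{\left(D \right)} = D + 2 D^{2}$ ($J{\left(D \right)} = \left(D^{2} + D^{2}\right) + D = 2 D^{2} + D = D + 2 D^{2}$)
$W{\left(E \right)} = E^{2} \left(1 + 2 E\right)$ ($W{\left(E \right)} = E E \left(1 + 2 E\right) 1 = E^{2} \left(1 + 2 E\right) 1 = E^{2} \left(1 + 2 E\right)$)
$s = - \frac{82584}{7}$ ($s = \frac{16999 - 99583}{7} = \frac{1}{7} \left(-82584\right) = - \frac{82584}{7} \approx -11798.0$)
$C{\left(F \right)} = 132$ ($C{\left(F \right)} = \left(12 + \left(-1\right)^{2} \left(1 + 2 \left(-1\right)\right)\right) 12 = \left(12 + 1 \left(1 - 2\right)\right) 12 = \left(12 + 1 \left(-1\right)\right) 12 = \left(12 - 1\right) 12 = 11 \cdot 12 = 132$)
$\left(-325072 + s\right) + C{\left(452 \right)} = \left(-325072 - \frac{82584}{7}\right) + 132 = - \frac{2358088}{7} + 132 = - \frac{2357164}{7}$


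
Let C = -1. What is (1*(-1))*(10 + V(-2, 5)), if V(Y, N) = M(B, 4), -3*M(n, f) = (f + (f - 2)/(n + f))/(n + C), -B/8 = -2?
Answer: -4459/450 ≈ -9.9089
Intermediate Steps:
B = 16 (B = -8*(-2) = 16)
M(n, f) = -(f + (-2 + f)/(f + n))/(3*(-1 + n)) (M(n, f) = -(f + (f - 2)/(n + f))/(3*(n - 1)) = -(f + (-2 + f)/(f + n))/(3*(-1 + n)))
V(Y, N) = -41/450 (V(Y, N) = (2 - 1*4 - 1*4² - 1*4*16)/(3*(16² - 1*4 - 1*16 + 4*16)) = (2 - 4 - 1*16 - 64)/(3*(256 - 4 - 16 + 64)) = (⅓)*(2 - 4 - 16 - 64)/300 = (⅓)*(1/300)*(-82) = -41/450)
(1*(-1))*(10 + V(-2, 5)) = (1*(-1))*(10 - 41/450) = -1*4459/450 = -4459/450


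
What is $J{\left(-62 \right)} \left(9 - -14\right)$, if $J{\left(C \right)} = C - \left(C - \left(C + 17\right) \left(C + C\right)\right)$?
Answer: $128340$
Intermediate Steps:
$J{\left(C \right)} = 2 C \left(17 + C\right)$ ($J{\left(C \right)} = C - \left(C - \left(17 + C\right) 2 C\right) = C + \left(2 C \left(17 + C\right) - C\right) = C + \left(- C + 2 C \left(17 + C\right)\right) = 2 C \left(17 + C\right)$)
$J{\left(-62 \right)} \left(9 - -14\right) = 2 \left(-62\right) \left(17 - 62\right) \left(9 - -14\right) = 2 \left(-62\right) \left(-45\right) \left(9 + 14\right) = 5580 \cdot 23 = 128340$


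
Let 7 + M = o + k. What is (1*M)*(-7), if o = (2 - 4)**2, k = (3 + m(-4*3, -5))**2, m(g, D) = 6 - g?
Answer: -3066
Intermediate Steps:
k = 441 (k = (3 + (6 - (-4)*3))**2 = (3 + (6 - 1*(-12)))**2 = (3 + (6 + 12))**2 = (3 + 18)**2 = 21**2 = 441)
o = 4 (o = (-2)**2 = 4)
M = 438 (M = -7 + (4 + 441) = -7 + 445 = 438)
(1*M)*(-7) = (1*438)*(-7) = 438*(-7) = -3066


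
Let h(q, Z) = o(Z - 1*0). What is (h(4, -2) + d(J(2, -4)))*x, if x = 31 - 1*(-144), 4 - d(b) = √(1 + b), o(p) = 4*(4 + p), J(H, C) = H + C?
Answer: 2100 - 175*I ≈ 2100.0 - 175.0*I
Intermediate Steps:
J(H, C) = C + H
o(p) = 16 + 4*p
h(q, Z) = 16 + 4*Z (h(q, Z) = 16 + 4*(Z - 1*0) = 16 + 4*(Z + 0) = 16 + 4*Z)
d(b) = 4 - √(1 + b)
x = 175 (x = 31 + 144 = 175)
(h(4, -2) + d(J(2, -4)))*x = ((16 + 4*(-2)) + (4 - √(1 + (-4 + 2))))*175 = ((16 - 8) + (4 - √(1 - 2)))*175 = (8 + (4 - √(-1)))*175 = (8 + (4 - I))*175 = (12 - I)*175 = 2100 - 175*I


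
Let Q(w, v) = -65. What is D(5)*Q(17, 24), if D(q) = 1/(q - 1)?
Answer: -65/4 ≈ -16.250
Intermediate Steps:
D(q) = 1/(-1 + q)
D(5)*Q(17, 24) = -65/(-1 + 5) = -65/4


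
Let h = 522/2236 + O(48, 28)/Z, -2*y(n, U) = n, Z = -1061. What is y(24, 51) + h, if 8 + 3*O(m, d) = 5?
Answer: -13956337/1186198 ≈ -11.766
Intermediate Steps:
y(n, U) = -n/2
O(m, d) = -1 (O(m, d) = -8/3 + (1/3)*5 = -8/3 + 5/3 = -1)
h = 278039/1186198 (h = 522/2236 - 1/(-1061) = 522*(1/2236) - 1*(-1/1061) = 261/1118 + 1/1061 = 278039/1186198 ≈ 0.23440)
y(24, 51) + h = -1/2*24 + 278039/1186198 = -12 + 278039/1186198 = -13956337/1186198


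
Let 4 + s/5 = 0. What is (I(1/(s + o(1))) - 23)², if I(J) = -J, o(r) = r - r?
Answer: 210681/400 ≈ 526.70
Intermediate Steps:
s = -20 (s = -20 + 5*0 = -20 + 0 = -20)
o(r) = 0
(I(1/(s + o(1))) - 23)² = (-1/(-20 + 0) - 23)² = (-1/(-20) - 23)² = (-1*(-1/20) - 23)² = (1/20 - 23)² = (-459/20)² = 210681/400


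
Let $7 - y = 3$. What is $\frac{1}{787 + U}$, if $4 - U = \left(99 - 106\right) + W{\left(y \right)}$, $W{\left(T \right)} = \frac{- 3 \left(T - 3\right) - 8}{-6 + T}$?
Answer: $\frac{2}{1585} \approx 0.0012618$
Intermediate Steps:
$y = 4$ ($y = 7 - 3 = 4$)
$W{\left(T \right)} = \frac{1 - 3 T}{-6 + T}$ ($W{\left(T \right)} = \frac{- 3 \left(-3 + T\right) - 8}{-6 + T} = \frac{\left(9 - 3 T\right) - 8}{-6 + T} = \frac{1 - 3 T}{-6 + T}$)
$U = \frac{11}{2}$ ($U = 4 - \left(\left(99 - 106\right) + \frac{1 - 12}{-6 + 4}\right) = 4 - \left(-7 + \frac{1 - 12}{-2}\right) = 4 - \left(-7 - - \frac{11}{2}\right) = 4 - \left(-7 + \frac{11}{2}\right) = 4 - - \frac{3}{2} = 4 + \frac{3}{2} = \frac{11}{2} \approx 5.5$)
$\frac{1}{787 + U} = \frac{1}{787 + \frac{11}{2}} = \frac{1}{\frac{1585}{2}} = \frac{2}{1585}$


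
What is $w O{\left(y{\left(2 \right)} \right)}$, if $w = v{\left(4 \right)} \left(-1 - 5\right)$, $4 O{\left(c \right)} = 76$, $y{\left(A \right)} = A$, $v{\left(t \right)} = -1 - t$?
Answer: $570$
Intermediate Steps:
$O{\left(c \right)} = 19$ ($O{\left(c \right)} = \frac{1}{4} \cdot 76 = 19$)
$w = 30$ ($w = \left(-1 - 4\right) \left(-1 - 5\right) = \left(-1 - 4\right) \left(-6\right) = \left(-5\right) \left(-6\right) = 30$)
$w O{\left(y{\left(2 \right)} \right)} = 30 \cdot 19 = 570$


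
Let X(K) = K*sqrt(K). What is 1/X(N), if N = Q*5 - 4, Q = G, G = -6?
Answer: I*sqrt(34)/1156 ≈ 0.0050441*I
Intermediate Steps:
Q = -6
N = -34 (N = -6*5 - 4 = -30 - 4 = -34)
X(K) = K**(3/2)
1/X(N) = 1/((-34)**(3/2)) = 1/(-34*I*sqrt(34)) = I*sqrt(34)/1156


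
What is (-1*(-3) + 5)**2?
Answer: 64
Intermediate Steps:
(-1*(-3) + 5)**2 = (3 + 5)**2 = 8**2 = 64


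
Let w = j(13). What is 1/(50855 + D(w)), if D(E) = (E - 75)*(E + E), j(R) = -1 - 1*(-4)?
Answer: 1/50423 ≈ 1.9832e-5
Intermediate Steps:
j(R) = 3 (j(R) = -1 + 4 = 3)
w = 3
D(E) = 2*E*(-75 + E) (D(E) = (-75 + E)*(2*E) = 2*E*(-75 + E))
1/(50855 + D(w)) = 1/(50855 + 2*3*(-75 + 3)) = 1/(50855 + 2*3*(-72)) = 1/(50855 - 432) = 1/50423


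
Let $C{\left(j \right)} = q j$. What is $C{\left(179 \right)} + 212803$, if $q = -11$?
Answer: $210834$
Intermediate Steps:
$C{\left(j \right)} = - 11 j$
$C{\left(179 \right)} + 212803 = \left(-11\right) 179 + 212803 = -1969 + 212803 = 210834$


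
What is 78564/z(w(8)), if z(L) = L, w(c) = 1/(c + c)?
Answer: 1257024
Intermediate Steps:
w(c) = 1/(2*c)
78564/z(w(8)) = 78564/(((1/2)/8)) = 78564/(((1/2)*(1/8))) = 78564/(1/16) = 78564*16 = 1257024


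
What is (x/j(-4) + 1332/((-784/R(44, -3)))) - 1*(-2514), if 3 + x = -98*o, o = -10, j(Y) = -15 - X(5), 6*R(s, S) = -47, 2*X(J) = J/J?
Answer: 29945887/12152 ≈ 2464.3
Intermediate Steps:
X(J) = 1/2 (X(J) = (J/J)/2 = (1/2)*1 = 1/2)
R(s, S) = -47/6 (R(s, S) = (1/6)*(-47) = -47/6)
j(Y) = -31/2 (j(Y) = -15 - 1*1/2 = -15 - 1/2 = -31/2)
x = 977 (x = -3 - 98*(-10) = -3 + 980 = 977)
(x/j(-4) + 1332/((-784/R(44, -3)))) - 1*(-2514) = (977/(-31/2) + 1332/((-784/(-47/6)))) - 1*(-2514) = (977*(-2/31) + 1332/((-784*(-6/47)))) + 2514 = (-1954/31 + 1332/(4704/47)) + 2514 = (-1954/31 + 1332*(47/4704)) + 2514 = (-1954/31 + 5217/392) + 2514 = -604241/12152 + 2514 = 29945887/12152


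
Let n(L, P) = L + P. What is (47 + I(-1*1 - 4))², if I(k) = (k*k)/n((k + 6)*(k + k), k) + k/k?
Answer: 19321/9 ≈ 2146.8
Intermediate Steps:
I(k) = 1 + k²/(k + 2*k*(6 + k)) (I(k) = (k*k)/((k + 6)*(k + k) + k) + k/k = k²/((6 + k)*(2*k) + k) + 1 = k²/(2*k*(6 + k) + k) + 1 = k²/(k + 2*k*(6 + k)) + 1 = 1 + k²/(k + 2*k*(6 + k)))
(47 + I(-1*1 - 4))² = (47 + (13 + 3*(-1*1 - 4))/(13 + 2*(-1*1 - 4)))² = (47 + (13 + 3*(-1 - 4))/(13 + 2*(-1 - 4)))² = (47 + (13 + 3*(-5))/(13 + 2*(-5)))² = (47 + (13 - 15)/(13 - 10))² = (47 - 2/3)² = (47 + (⅓)*(-2))² = (47 - ⅔)² = (139/3)² = 19321/9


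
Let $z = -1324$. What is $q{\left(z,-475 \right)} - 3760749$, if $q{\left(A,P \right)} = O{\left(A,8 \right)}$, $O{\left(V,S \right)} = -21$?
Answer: $-3760770$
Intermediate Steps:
$q{\left(A,P \right)} = -21$
$q{\left(z,-475 \right)} - 3760749 = -21 - 3760749 = -3760770$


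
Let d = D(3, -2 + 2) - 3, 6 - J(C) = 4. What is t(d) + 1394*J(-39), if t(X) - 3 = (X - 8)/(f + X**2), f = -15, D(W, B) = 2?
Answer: 39083/14 ≈ 2791.6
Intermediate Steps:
J(C) = 2 (J(C) = 6 - 1*4 = 6 - 4 = 2)
d = -1 (d = 2 - 3 = -1)
t(X) = 3 + (-8 + X)/(-15 + X**2) (t(X) = 3 + (X - 8)/(-15 + X**2) = 3 + (-8 + X)/(-15 + X**2))
t(d) + 1394*J(-39) = (-53 - 1 + 3*(-1)**2)/(-15 + (-1)**2) + 1394*2 = (-53 - 1 + 3*1)/(-15 + 1) + 2788 = (-53 - 1 + 3)/(-14) + 2788 = -1/14*(-51) + 2788 = 51/14 + 2788 = 39083/14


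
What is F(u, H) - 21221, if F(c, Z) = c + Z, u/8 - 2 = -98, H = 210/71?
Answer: -1561009/71 ≈ -21986.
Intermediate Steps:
H = 210/71 (H = 210*(1/71) = 210/71 ≈ 2.9577)
u = -768 (u = 16 + 8*(-98) = 16 - 784 = -768)
F(c, Z) = Z + c
F(u, H) - 21221 = (210/71 - 768) - 21221 = -54318/71 - 21221 = -1561009/71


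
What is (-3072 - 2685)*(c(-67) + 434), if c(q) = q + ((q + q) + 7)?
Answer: -1381680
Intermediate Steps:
c(q) = 7 + 3*q (c(q) = q + (2*q + 7) = q + (7 + 2*q) = 7 + 3*q)
(-3072 - 2685)*(c(-67) + 434) = (-3072 - 2685)*((7 + 3*(-67)) + 434) = -5757*((7 - 201) + 434) = -5757*(-194 + 434) = -5757*240 = -1381680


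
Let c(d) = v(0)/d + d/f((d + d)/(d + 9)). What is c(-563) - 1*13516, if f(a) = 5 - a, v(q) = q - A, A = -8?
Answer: -6342822565/462786 ≈ -13706.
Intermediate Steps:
v(q) = 8 + q (v(q) = q - 1*(-8) = q + 8 = 8 + q)
c(d) = 8/d + d/(5 - 2*d/(9 + d)) (c(d) = (8 + 0)/d + d/(5 - (d + d)/(d + 9)) = 8/d + d/(5 - 2*d/(9 + d)))
c(-563) - 1*13516 = (⅓)*(360 + (-563)³ + 9*(-563)² + 24*(-563))/(-563*(15 - 563)) - 1*13516 = (⅓)*(-1/563)*(360 - 178453547 + 9*316969 - 13512)/(-548) - 13516 = (⅓)*(-1/563)*(-1/548)*(360 - 178453547 + 2852721 - 13512) - 13516 = (⅓)*(-1/563)*(-1/548)*(-175613978) - 13516 = -87806989/462786 - 13516 = -6342822565/462786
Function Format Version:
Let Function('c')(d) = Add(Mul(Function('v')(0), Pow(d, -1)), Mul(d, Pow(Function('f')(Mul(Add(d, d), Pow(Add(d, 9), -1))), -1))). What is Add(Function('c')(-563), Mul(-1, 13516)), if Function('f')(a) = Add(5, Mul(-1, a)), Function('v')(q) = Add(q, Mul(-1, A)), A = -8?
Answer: Rational(-6342822565, 462786) ≈ -13706.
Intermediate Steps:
Function('v')(q) = Add(8, q) (Function('v')(q) = Add(q, Mul(-1, -8)) = Add(q, 8) = Add(8, q))
Function('c')(d) = Add(Mul(8, Pow(d, -1)), Mul(d, Pow(Add(5, Mul(-2, d, Pow(Add(9, d), -1))), -1))) (Function('c')(d) = Add(Mul(Add(8, 0), Pow(d, -1)), Mul(d, Pow(Add(5, Mul(-1, Mul(Add(d, d), Pow(Add(d, 9), -1)))), -1))) = Add(Mul(8, Pow(d, -1)), Mul(d, Pow(Add(5, Mul(-1, Mul(Mul(2, d), Pow(Add(9, d), -1)))), -1))) = Add(Mul(8, Pow(d, -1)), Mul(d, Pow(Add(5, Mul(-1, Mul(2, d, Pow(Add(9, d), -1)))), -1))) = Add(Mul(8, Pow(d, -1)), Mul(d, Pow(Add(5, Mul(-2, d, Pow(Add(9, d), -1))), -1))))
Add(Function('c')(-563), Mul(-1, 13516)) = Add(Mul(Rational(1, 3), Pow(-563, -1), Pow(Add(15, -563), -1), Add(360, Pow(-563, 3), Mul(9, Pow(-563, 2)), Mul(24, -563))), Mul(-1, 13516)) = Add(Mul(Rational(1, 3), Rational(-1, 563), Pow(-548, -1), Add(360, -178453547, Mul(9, 316969), -13512)), -13516) = Add(Mul(Rational(1, 3), Rational(-1, 563), Rational(-1, 548), Add(360, -178453547, 2852721, -13512)), -13516) = Add(Mul(Rational(1, 3), Rational(-1, 563), Rational(-1, 548), -175613978), -13516) = Add(Rational(-87806989, 462786), -13516) = Rational(-6342822565, 462786)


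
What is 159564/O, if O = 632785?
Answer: 159564/632785 ≈ 0.25216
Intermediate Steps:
159564/O = 159564/632785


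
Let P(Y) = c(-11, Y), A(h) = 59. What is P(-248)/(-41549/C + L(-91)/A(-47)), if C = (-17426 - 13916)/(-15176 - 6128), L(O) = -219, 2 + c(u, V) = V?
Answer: 231147250/26115648881 ≈ 0.0088509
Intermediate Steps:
c(u, V) = -2 + V
P(Y) = -2 + Y
C = 15671/10652 (C = -31342/(-21304) = -31342*(-1/21304) = 15671/10652 ≈ 1.4712)
P(-248)/(-41549/C + L(-91)/A(-47)) = (-2 - 248)/(-41549/15671/10652 - 219/59) = -250/(-41549*10652/15671 - 219*1/59) = -250/(-442579948/15671 - 219/59) = -250/(-26115648881/924589) = -250*(-924589/26115648881) = 231147250/26115648881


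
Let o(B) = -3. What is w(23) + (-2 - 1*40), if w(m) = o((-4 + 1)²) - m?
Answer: -68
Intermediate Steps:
w(m) = -3 - m
w(23) + (-2 - 1*40) = (-3 - 1*23) + (-2 - 1*40) = (-3 - 23) + (-2 - 40) = -26 - 42 = -68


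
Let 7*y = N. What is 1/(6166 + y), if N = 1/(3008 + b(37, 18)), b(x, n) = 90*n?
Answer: 32396/199753737 ≈ 0.00016218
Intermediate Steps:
N = 1/4628 (N = 1/(3008 + 90*18) = 1/(3008 + 1620) = 1/4628 ≈ 0.00021608)
y = 1/32396 (y = (⅐)*(1/4628) = 1/32396 ≈ 3.0868e-5)
1/(6166 + y) = 1/(6166 + 1/32396) = 1/(199753737/32396) = 32396/199753737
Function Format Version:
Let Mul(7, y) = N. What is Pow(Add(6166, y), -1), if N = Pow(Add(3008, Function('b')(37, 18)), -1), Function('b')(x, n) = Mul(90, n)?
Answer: Rational(32396, 199753737) ≈ 0.00016218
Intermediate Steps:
N = Rational(1, 4628) (N = Pow(Add(3008, Mul(90, 18)), -1) = Pow(Add(3008, 1620), -1) = Pow(4628, -1) = Rational(1, 4628) ≈ 0.00021608)
y = Rational(1, 32396) (y = Mul(Rational(1, 7), Rational(1, 4628)) = Rational(1, 32396) ≈ 3.0868e-5)
Pow(Add(6166, y), -1) = Pow(Add(6166, Rational(1, 32396)), -1) = Pow(Rational(199753737, 32396), -1) = Rational(32396, 199753737)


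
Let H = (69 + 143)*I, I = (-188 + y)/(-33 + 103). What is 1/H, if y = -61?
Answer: -35/26394 ≈ -0.0013261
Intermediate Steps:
I = -249/70 (I = (-188 - 61)/(-33 + 103) = -249/70 ≈ -3.5571)
H = -26394/35 (H = (69 + 143)*(-249/70) = 212*(-249/70) = -26394/35 ≈ -754.11)
1/H = 1/(-26394/35) = -35/26394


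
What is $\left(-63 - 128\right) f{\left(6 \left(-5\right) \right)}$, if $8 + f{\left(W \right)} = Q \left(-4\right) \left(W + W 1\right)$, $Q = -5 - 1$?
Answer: $276568$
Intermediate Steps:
$Q = -6$ ($Q = -5 - 1 = -6$)
$f{\left(W \right)} = -8 + 48 W$ ($f{\left(W \right)} = -8 + \left(-6\right) \left(-4\right) \left(W + W 1\right) = -8 + 24 \left(W + W\right) = -8 + 24 \cdot 2 W = -8 + 48 W$)
$\left(-63 - 128\right) f{\left(6 \left(-5\right) \right)} = \left(-63 - 128\right) \left(-8 + 48 \cdot 6 \left(-5\right)\right) = - 191 \left(-8 + 48 \left(-30\right)\right) = - 191 \left(-8 - 1440\right) = \left(-191\right) \left(-1448\right) = 276568$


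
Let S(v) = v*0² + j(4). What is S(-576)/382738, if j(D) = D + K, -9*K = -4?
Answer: 20/1722321 ≈ 1.1612e-5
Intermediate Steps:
K = 4/9 (K = -⅑*(-4) = 4/9 ≈ 0.44444)
j(D) = 4/9 + D (j(D) = D + 4/9 = 4/9 + D)
S(v) = 40/9 (S(v) = v*0² + (4/9 + 4) = v*0 + 40/9 = 0 + 40/9 = 40/9)
S(-576)/382738 = (40/9)/382738 = (40/9)*(1/382738) = 20/1722321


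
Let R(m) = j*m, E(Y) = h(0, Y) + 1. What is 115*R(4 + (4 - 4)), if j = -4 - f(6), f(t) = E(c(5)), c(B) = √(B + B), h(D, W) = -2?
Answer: -1380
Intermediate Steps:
c(B) = √2*√B (c(B) = √(2*B) = √2*√B)
E(Y) = -1 (E(Y) = -2 + 1 = -1)
f(t) = -1
j = -3 (j = -4 - 1*(-1) = -4 + 1 = -3)
R(m) = -3*m
115*R(4 + (4 - 4)) = 115*(-3*(4 + (4 - 4))) = 115*(-3*(4 + 0)) = 115*(-3*4) = 115*(-12) = -1380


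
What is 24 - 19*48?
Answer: -888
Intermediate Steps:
24 - 19*48 = 24 - 912 = -888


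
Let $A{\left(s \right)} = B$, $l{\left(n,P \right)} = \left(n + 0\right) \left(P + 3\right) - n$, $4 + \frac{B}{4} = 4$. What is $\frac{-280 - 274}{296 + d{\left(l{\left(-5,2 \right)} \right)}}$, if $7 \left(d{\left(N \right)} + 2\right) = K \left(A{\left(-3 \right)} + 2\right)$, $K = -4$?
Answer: $- \frac{1939}{1025} \approx -1.8917$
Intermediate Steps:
$B = 0$ ($B = -16 + 4 \cdot 4 = -16 + 16 = 0$)
$l{\left(n,P \right)} = - n + n \left(3 + P\right)$ ($l{\left(n,P \right)} = n \left(3 + P\right) - n = - n + n \left(3 + P\right)$)
$A{\left(s \right)} = 0$
$d{\left(N \right)} = - \frac{22}{7}$ ($d{\left(N \right)} = -2 + \frac{\left(-4\right) \left(0 + 2\right)}{7} = -2 + \frac{\left(-4\right) 2}{7} = -2 + \frac{1}{7} \left(-8\right) = -2 - \frac{8}{7} = - \frac{22}{7}$)
$\frac{-280 - 274}{296 + d{\left(l{\left(-5,2 \right)} \right)}} = \frac{-280 - 274}{296 - \frac{22}{7}} = - \frac{554}{\frac{2050}{7}} = \left(-554\right) \frac{7}{2050} = - \frac{1939}{1025}$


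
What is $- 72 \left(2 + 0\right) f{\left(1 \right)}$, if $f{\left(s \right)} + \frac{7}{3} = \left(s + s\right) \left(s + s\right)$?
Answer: $-240$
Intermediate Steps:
$f{\left(s \right)} = - \frac{7}{3} + 4 s^{2}$ ($f{\left(s \right)} = - \frac{7}{3} + \left(s + s\right) \left(s + s\right) = - \frac{7}{3} + 2 s 2 s = - \frac{7}{3} + 4 s^{2}$)
$- 72 \left(2 + 0\right) f{\left(1 \right)} = - 72 \left(2 + 0\right) \left(- \frac{7}{3} + 4 \cdot 1^{2}\right) = - 72 \cdot 2 \left(- \frac{7}{3} + 4 \cdot 1\right) = - 72 \cdot 2 \left(- \frac{7}{3} + 4\right) = - 72 \cdot 2 \cdot \frac{5}{3} = \left(-72\right) \frac{10}{3} = -240$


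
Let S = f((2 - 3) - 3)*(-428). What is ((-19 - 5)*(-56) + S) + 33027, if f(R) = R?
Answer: 36083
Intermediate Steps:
S = 1712 (S = ((2 - 3) - 3)*(-428) = (-1 - 3)*(-428) = -4*(-428) = 1712)
((-19 - 5)*(-56) + S) + 33027 = ((-19 - 5)*(-56) + 1712) + 33027 = (-24*(-56) + 1712) + 33027 = (1344 + 1712) + 33027 = 3056 + 33027 = 36083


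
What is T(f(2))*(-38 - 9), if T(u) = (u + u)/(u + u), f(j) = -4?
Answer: -47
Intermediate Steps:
T(u) = 1 (T(u) = (2*u)/((2*u)) = (2*u)*(1/(2*u)) = 1)
T(f(2))*(-38 - 9) = 1*(-38 - 9) = 1*(-47) = -47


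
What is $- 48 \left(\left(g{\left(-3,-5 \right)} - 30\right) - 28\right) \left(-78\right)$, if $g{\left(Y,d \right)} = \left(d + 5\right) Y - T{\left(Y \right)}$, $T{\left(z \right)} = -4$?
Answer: $-202176$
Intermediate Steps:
$g{\left(Y,d \right)} = 4 + Y \left(5 + d\right)$ ($g{\left(Y,d \right)} = \left(d + 5\right) Y - -4 = \left(5 + d\right) Y + 4 = Y \left(5 + d\right) + 4 = 4 + Y \left(5 + d\right)$)
$- 48 \left(\left(g{\left(-3,-5 \right)} - 30\right) - 28\right) \left(-78\right) = - 48 \left(\left(\left(4 + 5 \left(-3\right) - -15\right) - 30\right) - 28\right) \left(-78\right) = - 48 \left(\left(\left(4 - 15 + 15\right) - 30\right) - 28\right) \left(-78\right) = - 48 \left(\left(4 - 30\right) - 28\right) \left(-78\right) = - 48 \left(-26 - 28\right) \left(-78\right) = \left(-48\right) \left(-54\right) \left(-78\right) = 2592 \left(-78\right) = -202176$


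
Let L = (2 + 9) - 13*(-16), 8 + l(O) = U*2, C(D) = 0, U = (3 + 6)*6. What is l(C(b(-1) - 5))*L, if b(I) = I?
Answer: 21900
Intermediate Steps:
U = 54 (U = 9*6 = 54)
l(O) = 100 (l(O) = -8 + 54*2 = -8 + 108 = 100)
L = 219 (L = 11 + 208 = 219)
l(C(b(-1) - 5))*L = 100*219 = 21900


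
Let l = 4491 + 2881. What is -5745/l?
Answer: -5745/7372 ≈ -0.77930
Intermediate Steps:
l = 7372
-5745/l = -5745/7372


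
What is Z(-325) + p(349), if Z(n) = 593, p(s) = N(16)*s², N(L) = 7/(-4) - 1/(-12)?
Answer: -607226/3 ≈ -2.0241e+5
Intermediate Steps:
N(L) = -5/3 (N(L) = 7*(-¼) - 1*(-1/12) = -7/4 + 1/12 = -5/3)
p(s) = -5*s²/3
Z(-325) + p(349) = 593 - 5/3*349² = 593 - 5/3*121801 = 593 - 609005/3 = -607226/3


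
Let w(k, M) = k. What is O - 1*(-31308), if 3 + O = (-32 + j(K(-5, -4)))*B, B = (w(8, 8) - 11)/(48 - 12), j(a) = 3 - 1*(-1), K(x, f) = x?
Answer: 93922/3 ≈ 31307.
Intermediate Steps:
j(a) = 4 (j(a) = 3 + 1 = 4)
B = -1/12 (B = (8 - 11)/(48 - 12) = -3/36 = -3*1/36 = -1/12 ≈ -0.083333)
O = -2/3 (O = -3 + (-32 + 4)*(-1/12) = -3 - 28*(-1/12) = -3 + 7/3 = -2/3 ≈ -0.66667)
O - 1*(-31308) = -2/3 - 1*(-31308) = -2/3 + 31308 = 93922/3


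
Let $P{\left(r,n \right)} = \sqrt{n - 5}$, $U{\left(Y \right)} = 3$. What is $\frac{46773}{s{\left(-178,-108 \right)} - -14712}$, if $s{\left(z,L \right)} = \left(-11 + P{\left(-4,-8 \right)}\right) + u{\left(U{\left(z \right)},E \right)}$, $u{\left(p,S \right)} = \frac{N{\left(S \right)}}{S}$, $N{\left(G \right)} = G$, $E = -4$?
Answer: $\frac{687656646}{216148817} - \frac{46773 i \sqrt{13}}{216148817} \approx 3.1814 - 0.00078021 i$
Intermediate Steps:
$u{\left(p,S \right)} = 1$ ($u{\left(p,S \right)} = \frac{S}{S} = 1$)
$P{\left(r,n \right)} = \sqrt{-5 + n}$
$s{\left(z,L \right)} = -10 + i \sqrt{13}$ ($s{\left(z,L \right)} = \left(-11 + \sqrt{-5 - 8}\right) + 1 = \left(-11 + \sqrt{-13}\right) + 1 = \left(-11 + i \sqrt{13}\right) + 1 = -10 + i \sqrt{13}$)
$\frac{46773}{s{\left(-178,-108 \right)} - -14712} = \frac{46773}{\left(-10 + i \sqrt{13}\right) - -14712} = \frac{46773}{\left(-10 + i \sqrt{13}\right) + 14712} = \frac{46773}{14702 + i \sqrt{13}}$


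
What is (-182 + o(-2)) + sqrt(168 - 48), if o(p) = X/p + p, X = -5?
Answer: -363/2 + 2*sqrt(30) ≈ -170.55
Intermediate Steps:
o(p) = p - 5/p (o(p) = -5/p + p = p - 5/p)
(-182 + o(-2)) + sqrt(168 - 48) = (-182 + (-2 - 5/(-2))) + sqrt(168 - 48) = (-182 + (-2 - 5*(-1/2))) + sqrt(120) = (-182 + (-2 + 5/2)) + 2*sqrt(30) = (-182 + 1/2) + 2*sqrt(30) = -363/2 + 2*sqrt(30)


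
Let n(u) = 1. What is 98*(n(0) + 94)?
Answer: 9310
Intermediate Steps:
98*(n(0) + 94) = 98*(1 + 94) = 98*95 = 9310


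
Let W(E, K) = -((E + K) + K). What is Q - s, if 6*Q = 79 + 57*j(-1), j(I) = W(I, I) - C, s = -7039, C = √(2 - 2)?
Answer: 21242/3 ≈ 7080.7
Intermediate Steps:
W(E, K) = -E - 2*K (W(E, K) = -(E + 2*K) = -E - 2*K)
C = 0 (C = √0 = 0)
j(I) = -3*I (j(I) = (-I - 2*I) - 1*0 = -3*I + 0 = -3*I)
Q = 125/3 (Q = (79 + 57*(-3*(-1)))/6 = (79 + 57*3)/6 = (79 + 171)/6 = (⅙)*250 = 125/3 ≈ 41.667)
Q - s = 125/3 - 1*(-7039) = 125/3 + 7039 = 21242/3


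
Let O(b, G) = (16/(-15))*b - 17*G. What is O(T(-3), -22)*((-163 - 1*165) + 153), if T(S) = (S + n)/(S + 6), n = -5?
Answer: -593530/9 ≈ -65948.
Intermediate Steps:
T(S) = (-5 + S)/(6 + S) (T(S) = (S - 5)/(S + 6) = (-5 + S)/(6 + S))
O(b, G) = -17*G - 16*b/15 (O(b, G) = (16*(-1/15))*b - 17*G = -16*b/15 - 17*G = -17*G - 16*b/15)
O(T(-3), -22)*((-163 - 1*165) + 153) = (-17*(-22) - 16*(-5 - 3)/(15*(6 - 3)))*((-163 - 1*165) + 153) = (374 - 16*(-8)/(15*3))*((-163 - 165) + 153) = (374 - 16*(-8)/45)*(-328 + 153) = (374 - 16/15*(-8/3))*(-175) = (374 + 128/45)*(-175) = (16958/45)*(-175) = -593530/9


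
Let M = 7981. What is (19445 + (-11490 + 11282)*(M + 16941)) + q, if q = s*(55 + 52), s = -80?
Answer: -5172891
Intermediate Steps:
q = -8560 (q = -80*(55 + 52) = -80*107 = -8560)
(19445 + (-11490 + 11282)*(M + 16941)) + q = (19445 + (-11490 + 11282)*(7981 + 16941)) - 8560 = (19445 - 208*24922) - 8560 = (19445 - 5183776) - 8560 = -5164331 - 8560 = -5172891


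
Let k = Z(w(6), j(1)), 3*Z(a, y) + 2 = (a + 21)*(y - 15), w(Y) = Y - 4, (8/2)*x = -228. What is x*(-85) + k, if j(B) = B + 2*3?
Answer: 4783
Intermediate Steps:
x = -57 (x = (1/4)*(-228) = -57)
j(B) = 6 + B (j(B) = B + 6 = 6 + B)
w(Y) = -4 + Y
Z(a, y) = -2/3 + (-15 + y)*(21 + a)/3 (Z(a, y) = -2/3 + ((a + 21)*(y - 15))/3 = -2/3 + ((21 + a)*(-15 + y))/3 = -2/3 + ((-15 + y)*(21 + a))/3 = -2/3 + (-15 + y)*(21 + a)/3)
k = -62 (k = -317/3 - 5*(-4 + 6) + 7*(6 + 1) + (-4 + 6)*(6 + 1)/3 = -317/3 - 5*2 + 7*7 + (1/3)*2*7 = -317/3 - 10 + 49 + 14/3 = -62)
x*(-85) + k = -57*(-85) - 62 = 4845 - 62 = 4783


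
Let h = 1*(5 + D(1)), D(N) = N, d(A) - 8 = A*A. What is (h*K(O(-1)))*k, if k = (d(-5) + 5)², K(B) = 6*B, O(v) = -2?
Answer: -103968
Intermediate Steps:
d(A) = 8 + A² (d(A) = 8 + A*A = 8 + A²)
k = 1444 (k = ((8 + (-5)²) + 5)² = ((8 + 25) + 5)² = (33 + 5)² = 38² = 1444)
h = 6 (h = 1*(5 + 1) = 1*6 = 6)
(h*K(O(-1)))*k = (6*(6*(-2)))*1444 = (6*(-12))*1444 = -72*1444 = -103968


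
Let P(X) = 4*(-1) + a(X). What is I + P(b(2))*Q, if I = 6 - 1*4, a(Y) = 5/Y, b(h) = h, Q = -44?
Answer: 68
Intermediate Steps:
P(X) = -4 + 5/X (P(X) = 4*(-1) + 5/X = -4 + 5/X)
I = 2 (I = 6 - 4 = 2)
I + P(b(2))*Q = 2 + (-4 + 5/2)*(-44) = 2 - 3/2*(-44) = 2 + 66 = 68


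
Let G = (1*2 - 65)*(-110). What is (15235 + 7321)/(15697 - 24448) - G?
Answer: -60666986/8751 ≈ -6932.6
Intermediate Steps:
G = 6930 (G = (2 - 65)*(-110) = -63*(-110) = 6930)
(15235 + 7321)/(15697 - 24448) - G = (15235 + 7321)/(15697 - 24448) - 1*6930 = 22556/(-8751) - 6930 = 22556*(-1/8751) - 6930 = -22556/8751 - 6930 = -60666986/8751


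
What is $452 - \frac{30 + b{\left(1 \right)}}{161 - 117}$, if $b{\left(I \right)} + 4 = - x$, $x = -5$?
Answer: $\frac{19857}{44} \approx 451.3$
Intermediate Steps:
$b{\left(I \right)} = 1$ ($b{\left(I \right)} = -4 - -5 = -4 + 5 = 1$)
$452 - \frac{30 + b{\left(1 \right)}}{161 - 117} = 452 - \frac{30 + 1}{161 - 117} = 452 - \frac{31}{44} = \frac{19857}{44}$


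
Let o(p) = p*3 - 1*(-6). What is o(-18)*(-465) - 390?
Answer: 21930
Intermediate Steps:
o(p) = 6 + 3*p (o(p) = 3*p + 6 = 6 + 3*p)
o(-18)*(-465) - 390 = (6 + 3*(-18))*(-465) - 390 = (6 - 54)*(-465) - 390 = -48*(-465) - 390 = 22320 - 390 = 21930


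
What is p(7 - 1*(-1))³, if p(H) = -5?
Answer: -125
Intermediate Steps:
p(7 - 1*(-1))³ = (-5)³ = -125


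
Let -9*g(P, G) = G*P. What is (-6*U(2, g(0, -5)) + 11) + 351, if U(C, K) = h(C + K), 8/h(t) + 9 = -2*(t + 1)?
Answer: 1826/5 ≈ 365.20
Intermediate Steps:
h(t) = 8/(-11 - 2*t) (h(t) = 8/(-9 - 2*(t + 1)) = 8/(-9 - 2*(1 + t)) = 8/(-9 + (-2 - 2*t)) = 8/(-11 - 2*t))
g(P, G) = -G*P/9
U(C, K) = -8/(11 + 2*C + 2*K) (U(C, K) = -8/(11 + 2*(C + K)) = -8/(11 + (2*C + 2*K)) = -8/(11 + 2*C + 2*K))
(-6*U(2, g(0, -5)) + 11) + 351 = (-(-48)/(11 + 2*2 + 2*(-1/9*(-5)*0)) + 11) + 351 = (-(-48)/(11 + 4 + 2*0) + 11) + 351 = (-(-48)/(11 + 4 + 0) + 11) + 351 = (-(-48)/15 + 11) + 351 = (-6*(-8/15) + 11) + 351 = (16/5 + 11) + 351 = 71/5 + 351 = 1826/5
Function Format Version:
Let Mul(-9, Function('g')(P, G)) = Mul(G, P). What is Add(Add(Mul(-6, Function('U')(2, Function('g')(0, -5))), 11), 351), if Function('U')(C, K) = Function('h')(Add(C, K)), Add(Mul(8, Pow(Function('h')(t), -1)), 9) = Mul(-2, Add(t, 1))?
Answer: Rational(1826, 5) ≈ 365.20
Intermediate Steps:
Function('h')(t) = Mul(8, Pow(Add(-11, Mul(-2, t)), -1)) (Function('h')(t) = Mul(8, Pow(Add(-9, Mul(-2, Add(t, 1))), -1)) = Mul(8, Pow(Add(-9, Mul(-2, Add(1, t))), -1)) = Mul(8, Pow(Add(-9, Add(-2, Mul(-2, t))), -1)) = Mul(8, Pow(Add(-11, Mul(-2, t)), -1)))
Function('g')(P, G) = Mul(Rational(-1, 9), G, P) (Function('g')(P, G) = Mul(Rational(-1, 9), Mul(G, P)) = Mul(Rational(-1, 9), G, P))
Function('U')(C, K) = Mul(-8, Pow(Add(11, Mul(2, C), Mul(2, K)), -1)) (Function('U')(C, K) = Mul(-8, Pow(Add(11, Mul(2, Add(C, K))), -1)) = Mul(-8, Pow(Add(11, Add(Mul(2, C), Mul(2, K))), -1)) = Mul(-8, Pow(Add(11, Mul(2, C), Mul(2, K)), -1)))
Add(Add(Mul(-6, Function('U')(2, Function('g')(0, -5))), 11), 351) = Add(Add(Mul(-6, Mul(-8, Pow(Add(11, Mul(2, 2), Mul(2, Mul(Rational(-1, 9), -5, 0))), -1))), 11), 351) = Add(Add(Mul(-6, Mul(-8, Pow(Add(11, 4, Mul(2, 0)), -1))), 11), 351) = Add(Add(Mul(-6, Mul(-8, Pow(Add(11, 4, 0), -1))), 11), 351) = Add(Add(Mul(-6, Mul(-8, Pow(15, -1))), 11), 351) = Add(Add(Mul(-6, Mul(-8, Rational(1, 15))), 11), 351) = Add(Add(Mul(-6, Rational(-8, 15)), 11), 351) = Add(Add(Rational(16, 5), 11), 351) = Add(Rational(71, 5), 351) = Rational(1826, 5)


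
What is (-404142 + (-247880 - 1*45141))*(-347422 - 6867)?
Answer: 246997182107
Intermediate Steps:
(-404142 + (-247880 - 1*45141))*(-347422 - 6867) = (-404142 + (-247880 - 45141))*(-354289) = (-404142 - 293021)*(-354289) = -697163*(-354289) = 246997182107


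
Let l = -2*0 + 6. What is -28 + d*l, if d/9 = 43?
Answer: 2294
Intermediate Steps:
l = 6 (l = 0 + 6 = 6)
d = 387 (d = 9*43 = 387)
-28 + d*l = -28 + 387*6 = -28 + 2322 = 2294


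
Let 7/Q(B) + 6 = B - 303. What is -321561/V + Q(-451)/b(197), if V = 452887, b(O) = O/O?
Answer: -247556569/344194120 ≈ -0.71924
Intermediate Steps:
b(O) = 1
Q(B) = 7/(-309 + B) (Q(B) = 7/(-6 + (B - 303)) = 7/(-6 + (-303 + B)) = 7/(-309 + B))
-321561/V + Q(-451)/b(197) = -321561/452887 + (7/(-309 - 451))/1 = -321561*1/452887 + (7/(-760))*1 = -321561/452887 + (7*(-1/760))*1 = -321561/452887 - 7/760*1 = -321561/452887 - 7/760 = -247556569/344194120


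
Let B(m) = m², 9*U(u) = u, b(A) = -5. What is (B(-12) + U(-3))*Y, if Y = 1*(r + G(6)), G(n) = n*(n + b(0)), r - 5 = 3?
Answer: 6034/3 ≈ 2011.3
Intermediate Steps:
r = 8 (r = 5 + 3 = 8)
U(u) = u/9
G(n) = n*(-5 + n) (G(n) = n*(n - 5) = n*(-5 + n))
Y = 14 (Y = 1*(8 + 6*(-5 + 6)) = 1*(8 + 6*1) = 1*(8 + 6) = 1*14 = 14)
(B(-12) + U(-3))*Y = ((-12)² + (⅑)*(-3))*14 = (144 - ⅓)*14 = (431/3)*14 = 6034/3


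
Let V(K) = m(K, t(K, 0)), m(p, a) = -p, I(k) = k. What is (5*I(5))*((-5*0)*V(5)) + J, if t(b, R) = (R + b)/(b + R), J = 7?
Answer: 7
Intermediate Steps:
t(b, R) = 1 (t(b, R) = (R + b)/(R + b) = 1)
V(K) = -K
(5*I(5))*((-5*0)*V(5)) + J = (5*5)*((-5*0)*(-1*5)) + 7 = 25*(0*(-5)) + 7 = 25*0 + 7 = 0 + 7 = 7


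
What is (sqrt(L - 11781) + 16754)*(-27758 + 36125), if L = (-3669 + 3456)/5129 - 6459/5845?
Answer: 140180718 + 25101*I*sqrt(1176566126829114945)/29979005 ≈ 1.4018e+8 + 9.082e+5*I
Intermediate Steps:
L = -34373196/29979005 (L = -213*1/5129 - 6459*1/5845 = -213/5129 - 6459/5845 = -34373196/29979005 ≈ -1.1466)
(sqrt(L - 11781) + 16754)*(-27758 + 36125) = (sqrt(-34373196/29979005 - 11781) + 16754)*(-27758 + 36125) = (sqrt(-353217031101/29979005) + 16754)*8367 = (3*I*sqrt(1176566126829114945)/29979005 + 16754)*8367 = (16754 + 3*I*sqrt(1176566126829114945)/29979005)*8367 = 140180718 + 25101*I*sqrt(1176566126829114945)/29979005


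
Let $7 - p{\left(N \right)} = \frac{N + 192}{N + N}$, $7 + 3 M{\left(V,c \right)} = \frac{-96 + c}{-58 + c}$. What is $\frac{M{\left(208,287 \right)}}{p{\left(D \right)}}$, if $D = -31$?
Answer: $- \frac{87544}{408765} \approx -0.21417$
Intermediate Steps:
$M{\left(V,c \right)} = - \frac{7}{3} + \frac{-96 + c}{3 \left(-58 + c\right)}$ ($M{\left(V,c \right)} = - \frac{7}{3} + \frac{\left(-96 + c\right) \frac{1}{-58 + c}}{3} = - \frac{7}{3} + \frac{\frac{1}{-58 + c} \left(-96 + c\right)}{3} = - \frac{7}{3} + \frac{-96 + c}{3 \left(-58 + c\right)}$)
$p{\left(N \right)} = 7 - \frac{192 + N}{2 N}$ ($p{\left(N \right)} = 7 - \frac{N + 192}{N + N} = 7 - \frac{192 + N}{2 N}$)
$\frac{M{\left(208,287 \right)}}{p{\left(D \right)}} = \frac{\frac{2}{3} \frac{1}{-58 + 287} \left(155 - 861\right)}{\frac{13}{2} - \frac{96}{-31}} = \frac{\frac{2}{3} \cdot \frac{1}{229} \left(155 - 861\right)}{\frac{13}{2} - - \frac{96}{31}} = \frac{\frac{2}{3} \cdot \frac{1}{229} \left(-706\right)}{\frac{13}{2} + \frac{96}{31}} = - \frac{1412}{687 \cdot \frac{595}{62}} = \left(- \frac{1412}{687}\right) \frac{62}{595} = - \frac{87544}{408765}$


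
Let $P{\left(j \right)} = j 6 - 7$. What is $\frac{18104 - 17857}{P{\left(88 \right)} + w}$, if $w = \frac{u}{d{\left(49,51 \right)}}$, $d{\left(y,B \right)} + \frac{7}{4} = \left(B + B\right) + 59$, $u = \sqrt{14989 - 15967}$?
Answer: $\frac{52217195303}{110142358777} - \frac{629356 i \sqrt{978}}{110142358777} \approx 0.47409 - 0.00017869 i$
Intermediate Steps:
$u = i \sqrt{978}$ ($u = \sqrt{-978} = i \sqrt{978} \approx 31.273 i$)
$P{\left(j \right)} = -7 + 6 j$ ($P{\left(j \right)} = 6 j - 7 = -7 + 6 j$)
$d{\left(y,B \right)} = \frac{229}{4} + 2 B$ ($d{\left(y,B \right)} = - \frac{7}{4} + \left(\left(B + B\right) + 59\right) = - \frac{7}{4} + \left(2 B + 59\right) = - \frac{7}{4} + \left(59 + 2 B\right) = \frac{229}{4} + 2 B$)
$w = \frac{4 i \sqrt{978}}{637}$ ($w = \frac{i \sqrt{978}}{\frac{229}{4} + 2 \cdot 51} = \frac{i \sqrt{978}}{\frac{229}{4} + 102} = \frac{i \sqrt{978}}{\frac{637}{4}} = i \sqrt{978} \cdot \frac{4}{637} = \frac{4 i \sqrt{978}}{637} \approx 0.19638 i$)
$\frac{18104 - 17857}{P{\left(88 \right)} + w} = \frac{18104 - 17857}{\left(-7 + 6 \cdot 88\right) + \frac{4 i \sqrt{978}}{637}} = \frac{247}{\left(-7 + 528\right) + \frac{4 i \sqrt{978}}{637}} = \frac{247}{521 + \frac{4 i \sqrt{978}}{637}}$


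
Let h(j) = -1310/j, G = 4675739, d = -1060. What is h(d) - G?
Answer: -495628203/106 ≈ -4.6757e+6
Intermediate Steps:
h(d) - G = -1310/(-1060) - 1*4675739 = -1310*(-1/1060) - 4675739 = 131/106 - 4675739 = -495628203/106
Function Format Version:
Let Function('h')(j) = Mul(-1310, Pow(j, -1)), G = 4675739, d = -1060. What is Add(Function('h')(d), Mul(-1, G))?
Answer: Rational(-495628203, 106) ≈ -4.6757e+6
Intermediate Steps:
Add(Function('h')(d), Mul(-1, G)) = Add(Mul(-1310, Pow(-1060, -1)), Mul(-1, 4675739)) = Add(Mul(-1310, Rational(-1, 1060)), -4675739) = Add(Rational(131, 106), -4675739) = Rational(-495628203, 106)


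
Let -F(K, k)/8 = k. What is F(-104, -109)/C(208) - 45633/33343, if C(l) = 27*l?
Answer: -28399979/23406786 ≈ -1.2133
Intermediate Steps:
F(K, k) = -8*k
F(-104, -109)/C(208) - 45633/33343 = (-8*(-109))/((27*208)) - 45633/33343 = 872/5616 - 45633*1/33343 = 872*(1/5616) - 45633/33343 = 109/702 - 45633/33343 = -28399979/23406786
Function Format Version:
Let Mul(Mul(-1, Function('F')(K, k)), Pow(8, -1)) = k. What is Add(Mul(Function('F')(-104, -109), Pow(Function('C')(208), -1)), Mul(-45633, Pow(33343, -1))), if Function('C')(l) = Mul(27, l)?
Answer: Rational(-28399979, 23406786) ≈ -1.2133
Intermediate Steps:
Function('F')(K, k) = Mul(-8, k)
Add(Mul(Function('F')(-104, -109), Pow(Function('C')(208), -1)), Mul(-45633, Pow(33343, -1))) = Add(Mul(Mul(-8, -109), Pow(Mul(27, 208), -1)), Mul(-45633, Pow(33343, -1))) = Add(Mul(872, Pow(5616, -1)), Mul(-45633, Rational(1, 33343))) = Add(Mul(872, Rational(1, 5616)), Rational(-45633, 33343)) = Add(Rational(109, 702), Rational(-45633, 33343)) = Rational(-28399979, 23406786)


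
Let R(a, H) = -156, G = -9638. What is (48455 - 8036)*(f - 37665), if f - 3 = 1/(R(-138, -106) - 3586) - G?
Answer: -4238571133971/3742 ≈ -1.1327e+9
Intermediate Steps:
f = 36076621/3742 (f = 3 + (1/(-156 - 3586) - 1*(-9638)) = 3 + (1/(-3742) + 9638) = 3 + (-1/3742 + 9638) = 3 + 36065395/3742 = 36076621/3742 ≈ 9641.0)
(48455 - 8036)*(f - 37665) = (48455 - 8036)*(36076621/3742 - 37665) = 40419*(-104865809/3742) = -4238571133971/3742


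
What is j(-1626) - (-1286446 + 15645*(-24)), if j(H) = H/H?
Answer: 1661927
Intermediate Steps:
j(H) = 1
j(-1626) - (-1286446 + 15645*(-24)) = 1 - (-1286446 + 15645*(-24)) = 1 - (-1286446 - 375480) = 1 - 1*(-1661926) = 1 + 1661926 = 1661927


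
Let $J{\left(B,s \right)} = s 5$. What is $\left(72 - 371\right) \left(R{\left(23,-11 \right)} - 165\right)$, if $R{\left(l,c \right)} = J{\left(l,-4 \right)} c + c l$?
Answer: $59202$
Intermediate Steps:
$J{\left(B,s \right)} = 5 s$
$R{\left(l,c \right)} = - 20 c + c l$ ($R{\left(l,c \right)} = 5 \left(-4\right) c + c l = - 20 c + c l$)
$\left(72 - 371\right) \left(R{\left(23,-11 \right)} - 165\right) = \left(72 - 371\right) \left(- 11 \left(-20 + 23\right) - 165\right) = - 299 \left(\left(-11\right) 3 - 165\right) = - 299 \left(-33 - 165\right) = \left(-299\right) \left(-198\right) = 59202$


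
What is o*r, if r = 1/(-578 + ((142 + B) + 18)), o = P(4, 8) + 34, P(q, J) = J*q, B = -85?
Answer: -66/503 ≈ -0.13121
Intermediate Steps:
o = 66 (o = 8*4 + 34 = 32 + 34 = 66)
r = -1/503 (r = 1/(-578 + ((142 - 85) + 18)) = 1/(-578 + (57 + 18)) = 1/(-578 + 75) = 1/(-503) = -1/503 ≈ -0.0019881)
o*r = 66*(-1/503) = -66/503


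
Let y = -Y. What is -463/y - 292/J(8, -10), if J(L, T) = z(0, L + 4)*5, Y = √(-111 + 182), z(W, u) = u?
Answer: -73/15 + 463*√71/71 ≈ 50.081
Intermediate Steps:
Y = √71 ≈ 8.4261
J(L, T) = 20 + 5*L (J(L, T) = (L + 4)*5 = (4 + L)*5 = 20 + 5*L)
y = -√71 ≈ -8.4261
-463/y - 292/J(8, -10) = -463*(-√71/71) - 292/(20 + 5*8) = -(-463)*√71/71 - 292/(20 + 40) = 463*√71/71 - 292/60 = 463*√71/71 - 292*1/60 = 463*√71/71 - 73/15 = -73/15 + 463*√71/71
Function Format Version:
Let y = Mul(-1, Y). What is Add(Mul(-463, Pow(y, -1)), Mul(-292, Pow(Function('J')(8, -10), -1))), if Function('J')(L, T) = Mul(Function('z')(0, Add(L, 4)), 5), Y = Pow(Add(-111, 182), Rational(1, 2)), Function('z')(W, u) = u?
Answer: Add(Rational(-73, 15), Mul(Rational(463, 71), Pow(71, Rational(1, 2)))) ≈ 50.081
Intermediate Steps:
Y = Pow(71, Rational(1, 2)) ≈ 8.4261
Function('J')(L, T) = Add(20, Mul(5, L)) (Function('J')(L, T) = Mul(Add(L, 4), 5) = Mul(Add(4, L), 5) = Add(20, Mul(5, L)))
y = Mul(-1, Pow(71, Rational(1, 2))) ≈ -8.4261
Add(Mul(-463, Pow(y, -1)), Mul(-292, Pow(Function('J')(8, -10), -1))) = Add(Mul(-463, Pow(Mul(-1, Pow(71, Rational(1, 2))), -1)), Mul(-292, Pow(Add(20, Mul(5, 8)), -1))) = Add(Mul(-463, Mul(Rational(-1, 71), Pow(71, Rational(1, 2)))), Mul(-292, Pow(Add(20, 40), -1))) = Add(Mul(Rational(463, 71), Pow(71, Rational(1, 2))), Mul(-292, Pow(60, -1))) = Add(Mul(Rational(463, 71), Pow(71, Rational(1, 2))), Mul(-292, Rational(1, 60))) = Add(Mul(Rational(463, 71), Pow(71, Rational(1, 2))), Rational(-73, 15)) = Add(Rational(-73, 15), Mul(Rational(463, 71), Pow(71, Rational(1, 2))))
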